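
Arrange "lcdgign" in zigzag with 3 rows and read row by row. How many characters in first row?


Zigzag "lcdgign" into 3 rows:
Placing characters:
  'l' => row 0
  'c' => row 1
  'd' => row 2
  'g' => row 1
  'i' => row 0
  'g' => row 1
  'n' => row 2
Rows:
  Row 0: "li"
  Row 1: "cgg"
  Row 2: "dn"
First row length: 2

2


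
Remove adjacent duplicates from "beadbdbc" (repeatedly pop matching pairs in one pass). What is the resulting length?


Input: beadbdbc
Stack-based adjacent duplicate removal:
  Read 'b': push. Stack: b
  Read 'e': push. Stack: be
  Read 'a': push. Stack: bea
  Read 'd': push. Stack: bead
  Read 'b': push. Stack: beadb
  Read 'd': push. Stack: beadbd
  Read 'b': push. Stack: beadbdb
  Read 'c': push. Stack: beadbdbc
Final stack: "beadbdbc" (length 8)

8


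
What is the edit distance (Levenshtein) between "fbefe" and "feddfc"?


Computing edit distance: "fbefe" -> "feddfc"
DP table:
           f    e    d    d    f    c
      0    1    2    3    4    5    6
  f   1    0    1    2    3    4    5
  b   2    1    1    2    3    4    5
  e   3    2    1    2    3    4    5
  f   4    3    2    2    3    3    4
  e   5    4    3    3    3    4    4
Edit distance = dp[5][6] = 4

4


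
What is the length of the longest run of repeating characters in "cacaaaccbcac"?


Input: "cacaaaccbcac"
Scanning for longest run:
  Position 1 ('a'): new char, reset run to 1
  Position 2 ('c'): new char, reset run to 1
  Position 3 ('a'): new char, reset run to 1
  Position 4 ('a'): continues run of 'a', length=2
  Position 5 ('a'): continues run of 'a', length=3
  Position 6 ('c'): new char, reset run to 1
  Position 7 ('c'): continues run of 'c', length=2
  Position 8 ('b'): new char, reset run to 1
  Position 9 ('c'): new char, reset run to 1
  Position 10 ('a'): new char, reset run to 1
  Position 11 ('c'): new char, reset run to 1
Longest run: 'a' with length 3

3


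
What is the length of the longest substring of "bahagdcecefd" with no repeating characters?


Input: "bahagdcecefd"
Sliding window (track last position of each char):
  Position 0 ('b'): window [0,0] length 1 -- new best
  Position 1 ('a'): window [0,1] length 2 -- new best
  Position 2 ('h'): window [0,2] length 3 -- new best
  Position 3 ('a'): repeat (last at 1), move window start to 2
  Position 3 ('a'): window [2,3] length 2
  Position 4 ('g'): window [2,4] length 3
  Position 5 ('d'): window [2,5] length 4 -- new best
  Position 6 ('c'): window [2,6] length 5 -- new best
  Position 7 ('e'): window [2,7] length 6 -- new best
  Position 8 ('c'): repeat (last at 6), move window start to 7
  Position 8 ('c'): window [7,8] length 2
  Position 9 ('e'): repeat (last at 7), move window start to 8
  Position 9 ('e'): window [8,9] length 2
  Position 10 ('f'): window [8,10] length 3
  Position 11 ('d'): window [8,11] length 4
Longest substring with no repeats: "hagdce" with length 6

6


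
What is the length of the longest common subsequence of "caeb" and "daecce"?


LCS of "caeb" and "daecce"
DP table:
           d    a    e    c    c    e
      0    0    0    0    0    0    0
  c   0    0    0    0    1    1    1
  a   0    0    1    1    1    1    1
  e   0    0    1    2    2    2    2
  b   0    0    1    2    2    2    2
LCS length = dp[4][6] = 2

2


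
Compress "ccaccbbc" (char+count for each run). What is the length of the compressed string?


Input: ccaccbbc
Runs:
  'c' x 2 => "c2"
  'a' x 1 => "a1"
  'c' x 2 => "c2"
  'b' x 2 => "b2"
  'c' x 1 => "c1"
Compressed: "c2a1c2b2c1"
Compressed length: 10

10


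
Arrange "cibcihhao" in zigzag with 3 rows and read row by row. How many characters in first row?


Zigzag "cibcihhao" into 3 rows:
Placing characters:
  'c' => row 0
  'i' => row 1
  'b' => row 2
  'c' => row 1
  'i' => row 0
  'h' => row 1
  'h' => row 2
  'a' => row 1
  'o' => row 0
Rows:
  Row 0: "cio"
  Row 1: "icha"
  Row 2: "bh"
First row length: 3

3


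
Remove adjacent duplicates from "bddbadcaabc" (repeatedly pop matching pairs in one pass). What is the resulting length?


Input: bddbadcaabc
Stack-based adjacent duplicate removal:
  Read 'b': push. Stack: b
  Read 'd': push. Stack: bd
  Read 'd': matches stack top 'd' => pop. Stack: b
  Read 'b': matches stack top 'b' => pop. Stack: (empty)
  Read 'a': push. Stack: a
  Read 'd': push. Stack: ad
  Read 'c': push. Stack: adc
  Read 'a': push. Stack: adca
  Read 'a': matches stack top 'a' => pop. Stack: adc
  Read 'b': push. Stack: adcb
  Read 'c': push. Stack: adcbc
Final stack: "adcbc" (length 5)

5


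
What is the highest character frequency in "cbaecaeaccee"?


Input: cbaecaeaccee
Character counts:
  'a': 3
  'b': 1
  'c': 4
  'e': 4
Maximum frequency: 4

4


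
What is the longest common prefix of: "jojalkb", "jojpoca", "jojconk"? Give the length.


Words: jojalkb, jojpoca, jojconk
  Position 0: all 'j' => match
  Position 1: all 'o' => match
  Position 2: all 'j' => match
  Position 3: ('a', 'p', 'c') => mismatch, stop
LCP = "joj" (length 3)

3


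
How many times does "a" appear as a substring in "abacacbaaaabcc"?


Searching for "a" in "abacacbaaaabcc"
Scanning each position:
  Position 0: "a" => MATCH
  Position 1: "b" => no
  Position 2: "a" => MATCH
  Position 3: "c" => no
  Position 4: "a" => MATCH
  Position 5: "c" => no
  Position 6: "b" => no
  Position 7: "a" => MATCH
  Position 8: "a" => MATCH
  Position 9: "a" => MATCH
  Position 10: "a" => MATCH
  Position 11: "b" => no
  Position 12: "c" => no
  Position 13: "c" => no
Total occurrences: 7

7


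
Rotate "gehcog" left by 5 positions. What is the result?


Input: "gehcog", rotate left by 5
First 5 characters: "gehco"
Remaining characters: "g"
Concatenate remaining + first: "g" + "gehco" = "ggehco"

ggehco


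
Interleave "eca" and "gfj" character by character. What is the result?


Interleaving "eca" and "gfj":
  Position 0: 'e' from first, 'g' from second => "eg"
  Position 1: 'c' from first, 'f' from second => "cf"
  Position 2: 'a' from first, 'j' from second => "aj"
Result: egcfaj

egcfaj


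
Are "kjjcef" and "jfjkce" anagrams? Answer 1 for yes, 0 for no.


Strings: "kjjcef", "jfjkce"
Sorted first:  cefjjk
Sorted second: cefjjk
Sorted forms match => anagrams

1


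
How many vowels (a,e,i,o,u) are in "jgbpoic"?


Input: jgbpoic
Checking each character:
  'j' at position 0: consonant
  'g' at position 1: consonant
  'b' at position 2: consonant
  'p' at position 3: consonant
  'o' at position 4: vowel (running total: 1)
  'i' at position 5: vowel (running total: 2)
  'c' at position 6: consonant
Total vowels: 2

2


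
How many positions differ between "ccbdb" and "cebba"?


Comparing "ccbdb" and "cebba" position by position:
  Position 0: 'c' vs 'c' => same
  Position 1: 'c' vs 'e' => DIFFER
  Position 2: 'b' vs 'b' => same
  Position 3: 'd' vs 'b' => DIFFER
  Position 4: 'b' vs 'a' => DIFFER
Positions that differ: 3

3


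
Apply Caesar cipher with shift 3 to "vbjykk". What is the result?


Caesar cipher: shift "vbjykk" by 3
  'v' (pos 21) + 3 = pos 24 = 'y'
  'b' (pos 1) + 3 = pos 4 = 'e'
  'j' (pos 9) + 3 = pos 12 = 'm'
  'y' (pos 24) + 3 = pos 1 = 'b'
  'k' (pos 10) + 3 = pos 13 = 'n'
  'k' (pos 10) + 3 = pos 13 = 'n'
Result: yembnn

yembnn


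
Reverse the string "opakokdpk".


Input: opakokdpk
Reading characters right to left:
  Position 8: 'k'
  Position 7: 'p'
  Position 6: 'd'
  Position 5: 'k'
  Position 4: 'o'
  Position 3: 'k'
  Position 2: 'a'
  Position 1: 'p'
  Position 0: 'o'
Reversed: kpdkokapo

kpdkokapo


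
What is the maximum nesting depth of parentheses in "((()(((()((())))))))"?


Input: "((()(((()((())))))))"
Tracking depth:
  Position 0 '(': depth becomes 1
  Position 1 '(': depth becomes 2
  Position 2 '(': depth becomes 3
  Position 3 ')': depth becomes 2
  Position 4 '(': depth becomes 3
  Position 5 '(': depth becomes 4
  Position 6 '(': depth becomes 5
  Position 7 '(': depth becomes 6
  Position 8 ')': depth becomes 5
  Position 9 '(': depth becomes 6
  Position 10 '(': depth becomes 7
  Position 11 '(': depth becomes 8
  Position 12 ')': depth becomes 7
  Position 13 ')': depth becomes 6
  Position 14 ')': depth becomes 5
  Position 15 ')': depth becomes 4
  Position 16 ')': depth becomes 3
  Position 17 ')': depth becomes 2
  Position 18 ')': depth becomes 1
  Position 19 ')': depth becomes 0
Maximum depth reached: 8

8


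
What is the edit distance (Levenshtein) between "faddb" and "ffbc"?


Computing edit distance: "faddb" -> "ffbc"
DP table:
           f    f    b    c
      0    1    2    3    4
  f   1    0    1    2    3
  a   2    1    1    2    3
  d   3    2    2    2    3
  d   4    3    3    3    3
  b   5    4    4    3    4
Edit distance = dp[5][4] = 4

4


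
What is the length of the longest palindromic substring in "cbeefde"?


Input: "cbeefde"
Checking substrings for palindromes:
  [2:4] "ee" (len 2) => palindrome
Longest palindromic substring: "ee" with length 2

2


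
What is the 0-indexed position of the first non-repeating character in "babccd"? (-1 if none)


Input: babccd
Character frequencies:
  'a': 1
  'b': 2
  'c': 2
  'd': 1
Scanning left to right for freq == 1:
  Position 0 ('b'): freq=2, skip
  Position 1 ('a'): unique! => answer = 1

1


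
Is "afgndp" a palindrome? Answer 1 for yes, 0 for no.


Input: afgndp
Reversed: pdngfa
  Compare pos 0 ('a') with pos 5 ('p'): MISMATCH
  Compare pos 1 ('f') with pos 4 ('d'): MISMATCH
  Compare pos 2 ('g') with pos 3 ('n'): MISMATCH
Result: not a palindrome

0


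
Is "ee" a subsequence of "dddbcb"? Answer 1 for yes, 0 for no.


Check if "ee" is a subsequence of "dddbcb"
Greedy scan:
  Position 0 ('d'): no match needed
  Position 1 ('d'): no match needed
  Position 2 ('d'): no match needed
  Position 3 ('b'): no match needed
  Position 4 ('c'): no match needed
  Position 5 ('b'): no match needed
Only matched 0/2 characters => not a subsequence

0


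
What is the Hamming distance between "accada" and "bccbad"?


Comparing "accada" and "bccbad" position by position:
  Position 0: 'a' vs 'b' => differ
  Position 1: 'c' vs 'c' => same
  Position 2: 'c' vs 'c' => same
  Position 3: 'a' vs 'b' => differ
  Position 4: 'd' vs 'a' => differ
  Position 5: 'a' vs 'd' => differ
Total differences (Hamming distance): 4

4


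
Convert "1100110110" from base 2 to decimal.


Input: "1100110110" in base 2
Positional expansion:
  Digit '1' (value 1) x 2^9 = 512
  Digit '1' (value 1) x 2^8 = 256
  Digit '0' (value 0) x 2^7 = 0
  Digit '0' (value 0) x 2^6 = 0
  Digit '1' (value 1) x 2^5 = 32
  Digit '1' (value 1) x 2^4 = 16
  Digit '0' (value 0) x 2^3 = 0
  Digit '1' (value 1) x 2^2 = 4
  Digit '1' (value 1) x 2^1 = 2
  Digit '0' (value 0) x 2^0 = 0
Sum = 822

822


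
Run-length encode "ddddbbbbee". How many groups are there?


Input: ddddbbbbee
Scanning for consecutive runs:
  Group 1: 'd' x 4 (positions 0-3)
  Group 2: 'b' x 4 (positions 4-7)
  Group 3: 'e' x 2 (positions 8-9)
Total groups: 3

3


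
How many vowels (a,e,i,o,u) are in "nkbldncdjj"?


Input: nkbldncdjj
Checking each character:
  'n' at position 0: consonant
  'k' at position 1: consonant
  'b' at position 2: consonant
  'l' at position 3: consonant
  'd' at position 4: consonant
  'n' at position 5: consonant
  'c' at position 6: consonant
  'd' at position 7: consonant
  'j' at position 8: consonant
  'j' at position 9: consonant
Total vowels: 0

0


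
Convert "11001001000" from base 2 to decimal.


Input: "11001001000" in base 2
Positional expansion:
  Digit '1' (value 1) x 2^10 = 1024
  Digit '1' (value 1) x 2^9 = 512
  Digit '0' (value 0) x 2^8 = 0
  Digit '0' (value 0) x 2^7 = 0
  Digit '1' (value 1) x 2^6 = 64
  Digit '0' (value 0) x 2^5 = 0
  Digit '0' (value 0) x 2^4 = 0
  Digit '1' (value 1) x 2^3 = 8
  Digit '0' (value 0) x 2^2 = 0
  Digit '0' (value 0) x 2^1 = 0
  Digit '0' (value 0) x 2^0 = 0
Sum = 1608

1608


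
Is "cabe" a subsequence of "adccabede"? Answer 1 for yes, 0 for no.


Check if "cabe" is a subsequence of "adccabede"
Greedy scan:
  Position 0 ('a'): no match needed
  Position 1 ('d'): no match needed
  Position 2 ('c'): matches sub[0] = 'c'
  Position 3 ('c'): no match needed
  Position 4 ('a'): matches sub[1] = 'a'
  Position 5 ('b'): matches sub[2] = 'b'
  Position 6 ('e'): matches sub[3] = 'e'
  Position 7 ('d'): no match needed
  Position 8 ('e'): no match needed
All 4 characters matched => is a subsequence

1


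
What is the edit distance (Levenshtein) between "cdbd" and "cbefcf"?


Computing edit distance: "cdbd" -> "cbefcf"
DP table:
           c    b    e    f    c    f
      0    1    2    3    4    5    6
  c   1    0    1    2    3    4    5
  d   2    1    1    2    3    4    5
  b   3    2    1    2    3    4    5
  d   4    3    2    2    3    4    5
Edit distance = dp[4][6] = 5

5


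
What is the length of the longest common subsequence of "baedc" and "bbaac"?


LCS of "baedc" and "bbaac"
DP table:
           b    b    a    a    c
      0    0    0    0    0    0
  b   0    1    1    1    1    1
  a   0    1    1    2    2    2
  e   0    1    1    2    2    2
  d   0    1    1    2    2    2
  c   0    1    1    2    2    3
LCS length = dp[5][5] = 3

3


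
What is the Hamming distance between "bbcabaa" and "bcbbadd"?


Comparing "bbcabaa" and "bcbbadd" position by position:
  Position 0: 'b' vs 'b' => same
  Position 1: 'b' vs 'c' => differ
  Position 2: 'c' vs 'b' => differ
  Position 3: 'a' vs 'b' => differ
  Position 4: 'b' vs 'a' => differ
  Position 5: 'a' vs 'd' => differ
  Position 6: 'a' vs 'd' => differ
Total differences (Hamming distance): 6

6


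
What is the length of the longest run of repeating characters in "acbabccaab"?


Input: "acbabccaab"
Scanning for longest run:
  Position 1 ('c'): new char, reset run to 1
  Position 2 ('b'): new char, reset run to 1
  Position 3 ('a'): new char, reset run to 1
  Position 4 ('b'): new char, reset run to 1
  Position 5 ('c'): new char, reset run to 1
  Position 6 ('c'): continues run of 'c', length=2
  Position 7 ('a'): new char, reset run to 1
  Position 8 ('a'): continues run of 'a', length=2
  Position 9 ('b'): new char, reset run to 1
Longest run: 'c' with length 2

2


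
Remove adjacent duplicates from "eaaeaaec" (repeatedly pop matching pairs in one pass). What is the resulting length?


Input: eaaeaaec
Stack-based adjacent duplicate removal:
  Read 'e': push. Stack: e
  Read 'a': push. Stack: ea
  Read 'a': matches stack top 'a' => pop. Stack: e
  Read 'e': matches stack top 'e' => pop. Stack: (empty)
  Read 'a': push. Stack: a
  Read 'a': matches stack top 'a' => pop. Stack: (empty)
  Read 'e': push. Stack: e
  Read 'c': push. Stack: ec
Final stack: "ec" (length 2)

2


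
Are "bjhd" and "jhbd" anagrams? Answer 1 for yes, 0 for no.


Strings: "bjhd", "jhbd"
Sorted first:  bdhj
Sorted second: bdhj
Sorted forms match => anagrams

1


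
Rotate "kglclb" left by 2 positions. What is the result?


Input: "kglclb", rotate left by 2
First 2 characters: "kg"
Remaining characters: "lclb"
Concatenate remaining + first: "lclb" + "kg" = "lclbkg"

lclbkg


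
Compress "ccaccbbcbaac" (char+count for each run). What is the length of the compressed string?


Input: ccaccbbcbaac
Runs:
  'c' x 2 => "c2"
  'a' x 1 => "a1"
  'c' x 2 => "c2"
  'b' x 2 => "b2"
  'c' x 1 => "c1"
  'b' x 1 => "b1"
  'a' x 2 => "a2"
  'c' x 1 => "c1"
Compressed: "c2a1c2b2c1b1a2c1"
Compressed length: 16

16


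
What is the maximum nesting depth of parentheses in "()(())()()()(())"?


Input: "()(())()()()(())"
Tracking depth:
  Position 0 '(': depth becomes 1
  Position 1 ')': depth becomes 0
  Position 2 '(': depth becomes 1
  Position 3 '(': depth becomes 2
  Position 4 ')': depth becomes 1
  Position 5 ')': depth becomes 0
  Position 6 '(': depth becomes 1
  Position 7 ')': depth becomes 0
  Position 8 '(': depth becomes 1
  Position 9 ')': depth becomes 0
  Position 10 '(': depth becomes 1
  Position 11 ')': depth becomes 0
  Position 12 '(': depth becomes 1
  Position 13 '(': depth becomes 2
  Position 14 ')': depth becomes 1
  Position 15 ')': depth becomes 0
Maximum depth reached: 2

2


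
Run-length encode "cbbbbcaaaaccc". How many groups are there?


Input: cbbbbcaaaaccc
Scanning for consecutive runs:
  Group 1: 'c' x 1 (positions 0-0)
  Group 2: 'b' x 4 (positions 1-4)
  Group 3: 'c' x 1 (positions 5-5)
  Group 4: 'a' x 4 (positions 6-9)
  Group 5: 'c' x 3 (positions 10-12)
Total groups: 5

5


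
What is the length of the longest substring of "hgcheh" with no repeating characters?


Input: "hgcheh"
Sliding window (track last position of each char):
  Position 0 ('h'): window [0,0] length 1 -- new best
  Position 1 ('g'): window [0,1] length 2 -- new best
  Position 2 ('c'): window [0,2] length 3 -- new best
  Position 3 ('h'): repeat (last at 0), move window start to 1
  Position 3 ('h'): window [1,3] length 3
  Position 4 ('e'): window [1,4] length 4 -- new best
  Position 5 ('h'): repeat (last at 3), move window start to 4
  Position 5 ('h'): window [4,5] length 2
Longest substring with no repeats: "gche" with length 4

4


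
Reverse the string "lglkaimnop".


Input: lglkaimnop
Reading characters right to left:
  Position 9: 'p'
  Position 8: 'o'
  Position 7: 'n'
  Position 6: 'm'
  Position 5: 'i'
  Position 4: 'a'
  Position 3: 'k'
  Position 2: 'l'
  Position 1: 'g'
  Position 0: 'l'
Reversed: ponmiaklgl

ponmiaklgl


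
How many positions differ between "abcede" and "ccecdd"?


Comparing "abcede" and "ccecdd" position by position:
  Position 0: 'a' vs 'c' => DIFFER
  Position 1: 'b' vs 'c' => DIFFER
  Position 2: 'c' vs 'e' => DIFFER
  Position 3: 'e' vs 'c' => DIFFER
  Position 4: 'd' vs 'd' => same
  Position 5: 'e' vs 'd' => DIFFER
Positions that differ: 5

5


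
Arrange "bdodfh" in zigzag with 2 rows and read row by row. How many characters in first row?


Zigzag "bdodfh" into 2 rows:
Placing characters:
  'b' => row 0
  'd' => row 1
  'o' => row 0
  'd' => row 1
  'f' => row 0
  'h' => row 1
Rows:
  Row 0: "bof"
  Row 1: "ddh"
First row length: 3

3


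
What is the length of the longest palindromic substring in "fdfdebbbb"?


Input: "fdfdebbbb"
Checking substrings for palindromes:
  [5:9] "bbbb" (len 4) => palindrome
  [0:3] "fdf" (len 3) => palindrome
  [1:4] "dfd" (len 3) => palindrome
  [5:8] "bbb" (len 3) => palindrome
  [6:9] "bbb" (len 3) => palindrome
  [5:7] "bb" (len 2) => palindrome
Longest palindromic substring: "bbbb" with length 4

4


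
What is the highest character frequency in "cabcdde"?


Input: cabcdde
Character counts:
  'a': 1
  'b': 1
  'c': 2
  'd': 2
  'e': 1
Maximum frequency: 2

2


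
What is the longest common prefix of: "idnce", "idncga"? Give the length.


Words: idnce, idncga
  Position 0: all 'i' => match
  Position 1: all 'd' => match
  Position 2: all 'n' => match
  Position 3: all 'c' => match
  Position 4: ('e', 'g') => mismatch, stop
LCP = "idnc" (length 4)

4


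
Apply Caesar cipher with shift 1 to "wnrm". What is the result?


Caesar cipher: shift "wnrm" by 1
  'w' (pos 22) + 1 = pos 23 = 'x'
  'n' (pos 13) + 1 = pos 14 = 'o'
  'r' (pos 17) + 1 = pos 18 = 's'
  'm' (pos 12) + 1 = pos 13 = 'n'
Result: xosn

xosn


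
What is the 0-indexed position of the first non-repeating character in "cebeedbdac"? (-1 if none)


Input: cebeedbdac
Character frequencies:
  'a': 1
  'b': 2
  'c': 2
  'd': 2
  'e': 3
Scanning left to right for freq == 1:
  Position 0 ('c'): freq=2, skip
  Position 1 ('e'): freq=3, skip
  Position 2 ('b'): freq=2, skip
  Position 3 ('e'): freq=3, skip
  Position 4 ('e'): freq=3, skip
  Position 5 ('d'): freq=2, skip
  Position 6 ('b'): freq=2, skip
  Position 7 ('d'): freq=2, skip
  Position 8 ('a'): unique! => answer = 8

8


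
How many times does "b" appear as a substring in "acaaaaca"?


Searching for "b" in "acaaaaca"
Scanning each position:
  Position 0: "a" => no
  Position 1: "c" => no
  Position 2: "a" => no
  Position 3: "a" => no
  Position 4: "a" => no
  Position 5: "a" => no
  Position 6: "c" => no
  Position 7: "a" => no
Total occurrences: 0

0


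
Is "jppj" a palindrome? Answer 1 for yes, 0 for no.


Input: jppj
Reversed: jppj
  Compare pos 0 ('j') with pos 3 ('j'): match
  Compare pos 1 ('p') with pos 2 ('p'): match
Result: palindrome

1


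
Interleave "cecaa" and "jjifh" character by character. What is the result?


Interleaving "cecaa" and "jjifh":
  Position 0: 'c' from first, 'j' from second => "cj"
  Position 1: 'e' from first, 'j' from second => "ej"
  Position 2: 'c' from first, 'i' from second => "ci"
  Position 3: 'a' from first, 'f' from second => "af"
  Position 4: 'a' from first, 'h' from second => "ah"
Result: cjejciafah

cjejciafah


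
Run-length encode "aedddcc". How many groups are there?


Input: aedddcc
Scanning for consecutive runs:
  Group 1: 'a' x 1 (positions 0-0)
  Group 2: 'e' x 1 (positions 1-1)
  Group 3: 'd' x 3 (positions 2-4)
  Group 4: 'c' x 2 (positions 5-6)
Total groups: 4

4


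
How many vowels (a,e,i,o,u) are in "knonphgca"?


Input: knonphgca
Checking each character:
  'k' at position 0: consonant
  'n' at position 1: consonant
  'o' at position 2: vowel (running total: 1)
  'n' at position 3: consonant
  'p' at position 4: consonant
  'h' at position 5: consonant
  'g' at position 6: consonant
  'c' at position 7: consonant
  'a' at position 8: vowel (running total: 2)
Total vowels: 2

2


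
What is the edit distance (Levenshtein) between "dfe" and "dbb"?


Computing edit distance: "dfe" -> "dbb"
DP table:
           d    b    b
      0    1    2    3
  d   1    0    1    2
  f   2    1    1    2
  e   3    2    2    2
Edit distance = dp[3][3] = 2

2


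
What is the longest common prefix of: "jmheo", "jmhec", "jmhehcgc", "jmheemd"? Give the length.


Words: jmheo, jmhec, jmhehcgc, jmheemd
  Position 0: all 'j' => match
  Position 1: all 'm' => match
  Position 2: all 'h' => match
  Position 3: all 'e' => match
  Position 4: ('o', 'c', 'h', 'e') => mismatch, stop
LCP = "jmhe" (length 4)

4


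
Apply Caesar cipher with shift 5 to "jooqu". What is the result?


Caesar cipher: shift "jooqu" by 5
  'j' (pos 9) + 5 = pos 14 = 'o'
  'o' (pos 14) + 5 = pos 19 = 't'
  'o' (pos 14) + 5 = pos 19 = 't'
  'q' (pos 16) + 5 = pos 21 = 'v'
  'u' (pos 20) + 5 = pos 25 = 'z'
Result: ottvz

ottvz


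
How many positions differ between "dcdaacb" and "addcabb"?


Comparing "dcdaacb" and "addcabb" position by position:
  Position 0: 'd' vs 'a' => DIFFER
  Position 1: 'c' vs 'd' => DIFFER
  Position 2: 'd' vs 'd' => same
  Position 3: 'a' vs 'c' => DIFFER
  Position 4: 'a' vs 'a' => same
  Position 5: 'c' vs 'b' => DIFFER
  Position 6: 'b' vs 'b' => same
Positions that differ: 4

4


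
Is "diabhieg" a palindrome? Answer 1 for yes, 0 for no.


Input: diabhieg
Reversed: geihbaid
  Compare pos 0 ('d') with pos 7 ('g'): MISMATCH
  Compare pos 1 ('i') with pos 6 ('e'): MISMATCH
  Compare pos 2 ('a') with pos 5 ('i'): MISMATCH
  Compare pos 3 ('b') with pos 4 ('h'): MISMATCH
Result: not a palindrome

0


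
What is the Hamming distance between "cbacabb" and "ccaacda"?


Comparing "cbacabb" and "ccaacda" position by position:
  Position 0: 'c' vs 'c' => same
  Position 1: 'b' vs 'c' => differ
  Position 2: 'a' vs 'a' => same
  Position 3: 'c' vs 'a' => differ
  Position 4: 'a' vs 'c' => differ
  Position 5: 'b' vs 'd' => differ
  Position 6: 'b' vs 'a' => differ
Total differences (Hamming distance): 5

5


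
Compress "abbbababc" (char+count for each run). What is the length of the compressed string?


Input: abbbababc
Runs:
  'a' x 1 => "a1"
  'b' x 3 => "b3"
  'a' x 1 => "a1"
  'b' x 1 => "b1"
  'a' x 1 => "a1"
  'b' x 1 => "b1"
  'c' x 1 => "c1"
Compressed: "a1b3a1b1a1b1c1"
Compressed length: 14

14


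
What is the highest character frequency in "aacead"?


Input: aacead
Character counts:
  'a': 3
  'c': 1
  'd': 1
  'e': 1
Maximum frequency: 3

3


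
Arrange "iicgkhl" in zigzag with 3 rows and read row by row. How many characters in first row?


Zigzag "iicgkhl" into 3 rows:
Placing characters:
  'i' => row 0
  'i' => row 1
  'c' => row 2
  'g' => row 1
  'k' => row 0
  'h' => row 1
  'l' => row 2
Rows:
  Row 0: "ik"
  Row 1: "igh"
  Row 2: "cl"
First row length: 2

2


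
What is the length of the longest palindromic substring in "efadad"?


Input: "efadad"
Checking substrings for palindromes:
  [2:5] "ada" (len 3) => palindrome
  [3:6] "dad" (len 3) => palindrome
Longest palindromic substring: "ada" with length 3

3


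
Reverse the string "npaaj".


Input: npaaj
Reading characters right to left:
  Position 4: 'j'
  Position 3: 'a'
  Position 2: 'a'
  Position 1: 'p'
  Position 0: 'n'
Reversed: jaapn

jaapn


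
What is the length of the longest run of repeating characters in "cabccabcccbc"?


Input: "cabccabcccbc"
Scanning for longest run:
  Position 1 ('a'): new char, reset run to 1
  Position 2 ('b'): new char, reset run to 1
  Position 3 ('c'): new char, reset run to 1
  Position 4 ('c'): continues run of 'c', length=2
  Position 5 ('a'): new char, reset run to 1
  Position 6 ('b'): new char, reset run to 1
  Position 7 ('c'): new char, reset run to 1
  Position 8 ('c'): continues run of 'c', length=2
  Position 9 ('c'): continues run of 'c', length=3
  Position 10 ('b'): new char, reset run to 1
  Position 11 ('c'): new char, reset run to 1
Longest run: 'c' with length 3

3


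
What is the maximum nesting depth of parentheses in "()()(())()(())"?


Input: "()()(())()(())"
Tracking depth:
  Position 0 '(': depth becomes 1
  Position 1 ')': depth becomes 0
  Position 2 '(': depth becomes 1
  Position 3 ')': depth becomes 0
  Position 4 '(': depth becomes 1
  Position 5 '(': depth becomes 2
  Position 6 ')': depth becomes 1
  Position 7 ')': depth becomes 0
  Position 8 '(': depth becomes 1
  Position 9 ')': depth becomes 0
  Position 10 '(': depth becomes 1
  Position 11 '(': depth becomes 2
  Position 12 ')': depth becomes 1
  Position 13 ')': depth becomes 0
Maximum depth reached: 2

2


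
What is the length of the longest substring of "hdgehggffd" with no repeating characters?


Input: "hdgehggffd"
Sliding window (track last position of each char):
  Position 0 ('h'): window [0,0] length 1 -- new best
  Position 1 ('d'): window [0,1] length 2 -- new best
  Position 2 ('g'): window [0,2] length 3 -- new best
  Position 3 ('e'): window [0,3] length 4 -- new best
  Position 4 ('h'): repeat (last at 0), move window start to 1
  Position 4 ('h'): window [1,4] length 4
  Position 5 ('g'): repeat (last at 2), move window start to 3
  Position 5 ('g'): window [3,5] length 3
  Position 6 ('g'): repeat (last at 5), move window start to 6
  Position 6 ('g'): window [6,6] length 1
  Position 7 ('f'): window [6,7] length 2
  Position 8 ('f'): repeat (last at 7), move window start to 8
  Position 8 ('f'): window [8,8] length 1
  Position 9 ('d'): window [8,9] length 2
Longest substring with no repeats: "hdge" with length 4

4


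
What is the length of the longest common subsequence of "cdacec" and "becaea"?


LCS of "cdacec" and "becaea"
DP table:
           b    e    c    a    e    a
      0    0    0    0    0    0    0
  c   0    0    0    1    1    1    1
  d   0    0    0    1    1    1    1
  a   0    0    0    1    2    2    2
  c   0    0    0    1    2    2    2
  e   0    0    1    1    2    3    3
  c   0    0    1    2    2    3    3
LCS length = dp[6][6] = 3

3


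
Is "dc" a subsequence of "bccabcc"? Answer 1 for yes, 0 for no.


Check if "dc" is a subsequence of "bccabcc"
Greedy scan:
  Position 0 ('b'): no match needed
  Position 1 ('c'): no match needed
  Position 2 ('c'): no match needed
  Position 3 ('a'): no match needed
  Position 4 ('b'): no match needed
  Position 5 ('c'): no match needed
  Position 6 ('c'): no match needed
Only matched 0/2 characters => not a subsequence

0


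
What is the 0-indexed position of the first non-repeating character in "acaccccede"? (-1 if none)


Input: acaccccede
Character frequencies:
  'a': 2
  'c': 5
  'd': 1
  'e': 2
Scanning left to right for freq == 1:
  Position 0 ('a'): freq=2, skip
  Position 1 ('c'): freq=5, skip
  Position 2 ('a'): freq=2, skip
  Position 3 ('c'): freq=5, skip
  Position 4 ('c'): freq=5, skip
  Position 5 ('c'): freq=5, skip
  Position 6 ('c'): freq=5, skip
  Position 7 ('e'): freq=2, skip
  Position 8 ('d'): unique! => answer = 8

8


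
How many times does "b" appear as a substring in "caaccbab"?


Searching for "b" in "caaccbab"
Scanning each position:
  Position 0: "c" => no
  Position 1: "a" => no
  Position 2: "a" => no
  Position 3: "c" => no
  Position 4: "c" => no
  Position 5: "b" => MATCH
  Position 6: "a" => no
  Position 7: "b" => MATCH
Total occurrences: 2

2


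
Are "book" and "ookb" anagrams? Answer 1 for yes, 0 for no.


Strings: "book", "ookb"
Sorted first:  bkoo
Sorted second: bkoo
Sorted forms match => anagrams

1


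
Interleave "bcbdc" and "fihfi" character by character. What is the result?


Interleaving "bcbdc" and "fihfi":
  Position 0: 'b' from first, 'f' from second => "bf"
  Position 1: 'c' from first, 'i' from second => "ci"
  Position 2: 'b' from first, 'h' from second => "bh"
  Position 3: 'd' from first, 'f' from second => "df"
  Position 4: 'c' from first, 'i' from second => "ci"
Result: bfcibhdfci

bfcibhdfci


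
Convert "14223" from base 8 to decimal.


Input: "14223" in base 8
Positional expansion:
  Digit '1' (value 1) x 8^4 = 4096
  Digit '4' (value 4) x 8^3 = 2048
  Digit '2' (value 2) x 8^2 = 128
  Digit '2' (value 2) x 8^1 = 16
  Digit '3' (value 3) x 8^0 = 3
Sum = 6291

6291


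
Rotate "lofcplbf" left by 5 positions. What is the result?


Input: "lofcplbf", rotate left by 5
First 5 characters: "lofcp"
Remaining characters: "lbf"
Concatenate remaining + first: "lbf" + "lofcp" = "lbflofcp"

lbflofcp


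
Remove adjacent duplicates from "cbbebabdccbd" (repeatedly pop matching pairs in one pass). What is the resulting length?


Input: cbbebabdccbd
Stack-based adjacent duplicate removal:
  Read 'c': push. Stack: c
  Read 'b': push. Stack: cb
  Read 'b': matches stack top 'b' => pop. Stack: c
  Read 'e': push. Stack: ce
  Read 'b': push. Stack: ceb
  Read 'a': push. Stack: ceba
  Read 'b': push. Stack: cebab
  Read 'd': push. Stack: cebabd
  Read 'c': push. Stack: cebabdc
  Read 'c': matches stack top 'c' => pop. Stack: cebabd
  Read 'b': push. Stack: cebabdb
  Read 'd': push. Stack: cebabdbd
Final stack: "cebabdbd" (length 8)

8


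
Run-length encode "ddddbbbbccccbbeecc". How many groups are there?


Input: ddddbbbbccccbbeecc
Scanning for consecutive runs:
  Group 1: 'd' x 4 (positions 0-3)
  Group 2: 'b' x 4 (positions 4-7)
  Group 3: 'c' x 4 (positions 8-11)
  Group 4: 'b' x 2 (positions 12-13)
  Group 5: 'e' x 2 (positions 14-15)
  Group 6: 'c' x 2 (positions 16-17)
Total groups: 6

6


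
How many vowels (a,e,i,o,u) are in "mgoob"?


Input: mgoob
Checking each character:
  'm' at position 0: consonant
  'g' at position 1: consonant
  'o' at position 2: vowel (running total: 1)
  'o' at position 3: vowel (running total: 2)
  'b' at position 4: consonant
Total vowels: 2

2


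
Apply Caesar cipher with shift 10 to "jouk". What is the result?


Caesar cipher: shift "jouk" by 10
  'j' (pos 9) + 10 = pos 19 = 't'
  'o' (pos 14) + 10 = pos 24 = 'y'
  'u' (pos 20) + 10 = pos 4 = 'e'
  'k' (pos 10) + 10 = pos 20 = 'u'
Result: tyeu

tyeu


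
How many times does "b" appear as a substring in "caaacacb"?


Searching for "b" in "caaacacb"
Scanning each position:
  Position 0: "c" => no
  Position 1: "a" => no
  Position 2: "a" => no
  Position 3: "a" => no
  Position 4: "c" => no
  Position 5: "a" => no
  Position 6: "c" => no
  Position 7: "b" => MATCH
Total occurrences: 1

1


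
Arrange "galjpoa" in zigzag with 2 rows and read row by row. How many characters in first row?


Zigzag "galjpoa" into 2 rows:
Placing characters:
  'g' => row 0
  'a' => row 1
  'l' => row 0
  'j' => row 1
  'p' => row 0
  'o' => row 1
  'a' => row 0
Rows:
  Row 0: "glpa"
  Row 1: "ajo"
First row length: 4

4


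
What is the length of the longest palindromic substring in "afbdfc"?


Input: "afbdfc"
Checking substrings for palindromes:
  No multi-char palindromic substrings found
Longest palindromic substring: "a" with length 1

1


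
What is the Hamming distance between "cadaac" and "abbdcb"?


Comparing "cadaac" and "abbdcb" position by position:
  Position 0: 'c' vs 'a' => differ
  Position 1: 'a' vs 'b' => differ
  Position 2: 'd' vs 'b' => differ
  Position 3: 'a' vs 'd' => differ
  Position 4: 'a' vs 'c' => differ
  Position 5: 'c' vs 'b' => differ
Total differences (Hamming distance): 6

6


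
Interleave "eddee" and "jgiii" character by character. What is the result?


Interleaving "eddee" and "jgiii":
  Position 0: 'e' from first, 'j' from second => "ej"
  Position 1: 'd' from first, 'g' from second => "dg"
  Position 2: 'd' from first, 'i' from second => "di"
  Position 3: 'e' from first, 'i' from second => "ei"
  Position 4: 'e' from first, 'i' from second => "ei"
Result: ejdgdieiei

ejdgdieiei


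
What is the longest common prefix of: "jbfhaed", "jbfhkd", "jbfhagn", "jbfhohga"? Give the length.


Words: jbfhaed, jbfhkd, jbfhagn, jbfhohga
  Position 0: all 'j' => match
  Position 1: all 'b' => match
  Position 2: all 'f' => match
  Position 3: all 'h' => match
  Position 4: ('a', 'k', 'a', 'o') => mismatch, stop
LCP = "jbfh" (length 4)

4


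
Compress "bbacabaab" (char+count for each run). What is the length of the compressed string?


Input: bbacabaab
Runs:
  'b' x 2 => "b2"
  'a' x 1 => "a1"
  'c' x 1 => "c1"
  'a' x 1 => "a1"
  'b' x 1 => "b1"
  'a' x 2 => "a2"
  'b' x 1 => "b1"
Compressed: "b2a1c1a1b1a2b1"
Compressed length: 14

14


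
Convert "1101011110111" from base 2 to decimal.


Input: "1101011110111" in base 2
Positional expansion:
  Digit '1' (value 1) x 2^12 = 4096
  Digit '1' (value 1) x 2^11 = 2048
  Digit '0' (value 0) x 2^10 = 0
  Digit '1' (value 1) x 2^9 = 512
  Digit '0' (value 0) x 2^8 = 0
  Digit '1' (value 1) x 2^7 = 128
  Digit '1' (value 1) x 2^6 = 64
  Digit '1' (value 1) x 2^5 = 32
  Digit '1' (value 1) x 2^4 = 16
  Digit '0' (value 0) x 2^3 = 0
  Digit '1' (value 1) x 2^2 = 4
  Digit '1' (value 1) x 2^1 = 2
  Digit '1' (value 1) x 2^0 = 1
Sum = 6903

6903


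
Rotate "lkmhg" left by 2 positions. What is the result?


Input: "lkmhg", rotate left by 2
First 2 characters: "lk"
Remaining characters: "mhg"
Concatenate remaining + first: "mhg" + "lk" = "mhglk"

mhglk


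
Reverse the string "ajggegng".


Input: ajggegng
Reading characters right to left:
  Position 7: 'g'
  Position 6: 'n'
  Position 5: 'g'
  Position 4: 'e'
  Position 3: 'g'
  Position 2: 'g'
  Position 1: 'j'
  Position 0: 'a'
Reversed: gngeggja

gngeggja


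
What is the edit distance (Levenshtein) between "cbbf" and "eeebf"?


Computing edit distance: "cbbf" -> "eeebf"
DP table:
           e    e    e    b    f
      0    1    2    3    4    5
  c   1    1    2    3    4    5
  b   2    2    2    3    3    4
  b   3    3    3    3    3    4
  f   4    4    4    4    4    3
Edit distance = dp[4][5] = 3

3


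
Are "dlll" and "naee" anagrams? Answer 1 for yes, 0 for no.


Strings: "dlll", "naee"
Sorted first:  dlll
Sorted second: aeen
Differ at position 0: 'd' vs 'a' => not anagrams

0


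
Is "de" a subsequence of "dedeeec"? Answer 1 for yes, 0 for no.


Check if "de" is a subsequence of "dedeeec"
Greedy scan:
  Position 0 ('d'): matches sub[0] = 'd'
  Position 1 ('e'): matches sub[1] = 'e'
  Position 2 ('d'): no match needed
  Position 3 ('e'): no match needed
  Position 4 ('e'): no match needed
  Position 5 ('e'): no match needed
  Position 6 ('c'): no match needed
All 2 characters matched => is a subsequence

1


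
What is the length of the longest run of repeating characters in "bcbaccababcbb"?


Input: "bcbaccababcbb"
Scanning for longest run:
  Position 1 ('c'): new char, reset run to 1
  Position 2 ('b'): new char, reset run to 1
  Position 3 ('a'): new char, reset run to 1
  Position 4 ('c'): new char, reset run to 1
  Position 5 ('c'): continues run of 'c', length=2
  Position 6 ('a'): new char, reset run to 1
  Position 7 ('b'): new char, reset run to 1
  Position 8 ('a'): new char, reset run to 1
  Position 9 ('b'): new char, reset run to 1
  Position 10 ('c'): new char, reset run to 1
  Position 11 ('b'): new char, reset run to 1
  Position 12 ('b'): continues run of 'b', length=2
Longest run: 'c' with length 2

2


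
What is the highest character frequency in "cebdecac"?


Input: cebdecac
Character counts:
  'a': 1
  'b': 1
  'c': 3
  'd': 1
  'e': 2
Maximum frequency: 3

3


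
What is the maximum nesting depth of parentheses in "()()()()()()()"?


Input: "()()()()()()()"
Tracking depth:
  Position 0 '(': depth becomes 1
  Position 1 ')': depth becomes 0
  Position 2 '(': depth becomes 1
  Position 3 ')': depth becomes 0
  Position 4 '(': depth becomes 1
  Position 5 ')': depth becomes 0
  Position 6 '(': depth becomes 1
  Position 7 ')': depth becomes 0
  Position 8 '(': depth becomes 1
  Position 9 ')': depth becomes 0
  Position 10 '(': depth becomes 1
  Position 11 ')': depth becomes 0
  Position 12 '(': depth becomes 1
  Position 13 ')': depth becomes 0
Maximum depth reached: 1

1


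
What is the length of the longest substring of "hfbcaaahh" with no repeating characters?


Input: "hfbcaaahh"
Sliding window (track last position of each char):
  Position 0 ('h'): window [0,0] length 1 -- new best
  Position 1 ('f'): window [0,1] length 2 -- new best
  Position 2 ('b'): window [0,2] length 3 -- new best
  Position 3 ('c'): window [0,3] length 4 -- new best
  Position 4 ('a'): window [0,4] length 5 -- new best
  Position 5 ('a'): repeat (last at 4), move window start to 5
  Position 5 ('a'): window [5,5] length 1
  Position 6 ('a'): repeat (last at 5), move window start to 6
  Position 6 ('a'): window [6,6] length 1
  Position 7 ('h'): window [6,7] length 2
  Position 8 ('h'): repeat (last at 7), move window start to 8
  Position 8 ('h'): window [8,8] length 1
Longest substring with no repeats: "hfbca" with length 5

5


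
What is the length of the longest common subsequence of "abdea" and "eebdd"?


LCS of "abdea" and "eebdd"
DP table:
           e    e    b    d    d
      0    0    0    0    0    0
  a   0    0    0    0    0    0
  b   0    0    0    1    1    1
  d   0    0    0    1    2    2
  e   0    1    1    1    2    2
  a   0    1    1    1    2    2
LCS length = dp[5][5] = 2

2


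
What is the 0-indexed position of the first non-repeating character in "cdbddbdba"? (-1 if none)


Input: cdbddbdba
Character frequencies:
  'a': 1
  'b': 3
  'c': 1
  'd': 4
Scanning left to right for freq == 1:
  Position 0 ('c'): unique! => answer = 0

0


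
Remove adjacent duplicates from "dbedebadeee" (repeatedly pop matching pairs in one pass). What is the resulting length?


Input: dbedebadeee
Stack-based adjacent duplicate removal:
  Read 'd': push. Stack: d
  Read 'b': push. Stack: db
  Read 'e': push. Stack: dbe
  Read 'd': push. Stack: dbed
  Read 'e': push. Stack: dbede
  Read 'b': push. Stack: dbedeb
  Read 'a': push. Stack: dbedeba
  Read 'd': push. Stack: dbedebad
  Read 'e': push. Stack: dbedebade
  Read 'e': matches stack top 'e' => pop. Stack: dbedebad
  Read 'e': push. Stack: dbedebade
Final stack: "dbedebade" (length 9)

9


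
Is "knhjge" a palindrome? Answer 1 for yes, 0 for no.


Input: knhjge
Reversed: egjhnk
  Compare pos 0 ('k') with pos 5 ('e'): MISMATCH
  Compare pos 1 ('n') with pos 4 ('g'): MISMATCH
  Compare pos 2 ('h') with pos 3 ('j'): MISMATCH
Result: not a palindrome

0


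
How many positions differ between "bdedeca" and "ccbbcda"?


Comparing "bdedeca" and "ccbbcda" position by position:
  Position 0: 'b' vs 'c' => DIFFER
  Position 1: 'd' vs 'c' => DIFFER
  Position 2: 'e' vs 'b' => DIFFER
  Position 3: 'd' vs 'b' => DIFFER
  Position 4: 'e' vs 'c' => DIFFER
  Position 5: 'c' vs 'd' => DIFFER
  Position 6: 'a' vs 'a' => same
Positions that differ: 6

6
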